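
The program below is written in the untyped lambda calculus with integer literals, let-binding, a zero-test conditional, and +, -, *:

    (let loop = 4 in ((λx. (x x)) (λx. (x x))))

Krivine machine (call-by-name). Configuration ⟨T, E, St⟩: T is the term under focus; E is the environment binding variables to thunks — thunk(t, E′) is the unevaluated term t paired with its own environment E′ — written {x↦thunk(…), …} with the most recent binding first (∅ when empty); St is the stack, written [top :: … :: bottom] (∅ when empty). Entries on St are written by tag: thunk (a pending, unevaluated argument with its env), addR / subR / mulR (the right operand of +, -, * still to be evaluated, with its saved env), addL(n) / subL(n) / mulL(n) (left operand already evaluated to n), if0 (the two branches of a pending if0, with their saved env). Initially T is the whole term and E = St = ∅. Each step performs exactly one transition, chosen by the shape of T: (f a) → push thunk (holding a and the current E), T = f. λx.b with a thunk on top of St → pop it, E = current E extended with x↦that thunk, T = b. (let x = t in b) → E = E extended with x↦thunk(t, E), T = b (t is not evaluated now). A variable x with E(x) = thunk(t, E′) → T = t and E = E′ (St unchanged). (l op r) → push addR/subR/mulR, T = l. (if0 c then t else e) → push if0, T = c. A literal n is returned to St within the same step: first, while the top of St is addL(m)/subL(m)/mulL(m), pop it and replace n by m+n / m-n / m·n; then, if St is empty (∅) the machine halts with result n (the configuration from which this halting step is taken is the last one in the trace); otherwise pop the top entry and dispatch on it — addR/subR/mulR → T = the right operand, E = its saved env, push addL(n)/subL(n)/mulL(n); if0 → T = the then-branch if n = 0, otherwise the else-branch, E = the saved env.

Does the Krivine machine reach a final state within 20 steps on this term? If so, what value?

Answer: DIVERGES (no final state within 20 steps)

Machine steps:
step 0: [T=(let loop = 4 in ((λx. (x x)) (λx. (x x)))) | E=∅ | St=∅]
step 1: [T=((λx. (x x)) (λx. (x x))) | E={loop↦thunk(4, ∅)} | St=∅]
step 2: [T=(λx. (x x)) | E={loop↦thunk(4, ∅)} | St=[thunk]]
step 3: [T=(x x) | E={x↦thunk((λx. (x x)), {loop↦thunk(4, ∅)}), loop↦thunk(4, ∅)} | St=∅]
step 4: [T=x | E={x↦thunk((λx. (x x)), {loop↦thunk(4, ∅)}), loop↦thunk(4, ∅)} | St=[thunk]]
step 5: [T=(λx. (x x)) | E={loop↦thunk(4, ∅)} | St=[thunk]]
step 6: [T=(x x) | E={x↦thunk(x, {x↦thunk((λx. (x x)), {loop↦thunk(4, ∅)}), loop↦thunk(4, ∅)}), loop↦thunk(4, ∅)} | St=∅]
step 7: [T=x | E={x↦thunk(x, {x↦thunk((λx. (x x)), {loop↦thunk(4, ∅)}), loop↦thunk(4, ∅)}), loop↦thunk(4, ∅)} | St=[thunk]]
step 8: [T=x | E={x↦thunk((λx. (x x)), {loop↦thunk(4, ∅)}), loop↦thunk(4, ∅)} | St=[thunk]]
step 9: [T=(λx. (x x)) | E={loop↦thunk(4, ∅)} | St=[thunk]]
step 10: [T=(x x) | E={x↦thunk(x, {x↦thunk(x, {x↦thunk((λx. (x x)), {loop↦thunk(4, ∅)}), loop↦thunk(4, ∅)}), loop↦thunk(4, ∅)}), loop↦thunk(4, ∅)} | St=∅]
step 11: [T=x | E={x↦thunk(x, {x↦thunk(x, {x↦thunk((λx. (x x)), {loop↦thunk(4, ∅)}), loop↦thunk(4, ∅)}), loop↦thunk(4, ∅)}), loop↦thunk(4, ∅)} | St=[thunk]]
step 12: [T=x | E={x↦thunk(x, {x↦thunk((λx. (x x)), {loop↦thunk(4, ∅)}), loop↦thunk(4, ∅)}), loop↦thunk(4, ∅)} | St=[thunk]]
step 13: [T=x | E={x↦thunk((λx. (x x)), {loop↦thunk(4, ∅)}), loop↦thunk(4, ∅)} | St=[thunk]]
step 14: [T=(λx. (x x)) | E={loop↦thunk(4, ∅)} | St=[thunk]]
step 15: [T=(x x) | E={x↦thunk(x, {x↦thunk(x, {x↦thunk(x, {x↦thunk((λx. (x x)), {loop↦thunk(4, ∅)}), loop↦thunk(4, ∅)}), loop↦thunk(4, ∅)}), loop↦thunk(4, ∅)}), loop↦thunk(4, ∅)} | St=∅]
step 16: [T=x | E={x↦thunk(x, {x↦thunk(x, {x↦thunk(x, {x↦thunk((λx. (x x)), {loop↦thunk(4, ∅)}), loop↦thunk(4, ∅)}), loop↦thunk(4, ∅)}), loop↦thunk(4, ∅)}), loop↦thunk(4, ∅)} | St=[thunk]]
step 17: [T=x | E={x↦thunk(x, {x↦thunk(x, {x↦thunk((λx. (x x)), {loop↦thunk(4, ∅)}), loop↦thunk(4, ∅)}), loop↦thunk(4, ∅)}), loop↦thunk(4, ∅)} | St=[thunk]]
step 18: [T=x | E={x↦thunk(x, {x↦thunk((λx. (x x)), {loop↦thunk(4, ∅)}), loop↦thunk(4, ∅)}), loop↦thunk(4, ∅)} | St=[thunk]]
step 19: [T=x | E={x↦thunk((λx. (x x)), {loop↦thunk(4, ∅)}), loop↦thunk(4, ∅)} | St=[thunk]]
step 20: [T=(λx. (x x)) | E={loop↦thunk(4, ∅)} | St=[thunk]]
→ 20 transitions taken and the configuration is still not final: no result within 20 steps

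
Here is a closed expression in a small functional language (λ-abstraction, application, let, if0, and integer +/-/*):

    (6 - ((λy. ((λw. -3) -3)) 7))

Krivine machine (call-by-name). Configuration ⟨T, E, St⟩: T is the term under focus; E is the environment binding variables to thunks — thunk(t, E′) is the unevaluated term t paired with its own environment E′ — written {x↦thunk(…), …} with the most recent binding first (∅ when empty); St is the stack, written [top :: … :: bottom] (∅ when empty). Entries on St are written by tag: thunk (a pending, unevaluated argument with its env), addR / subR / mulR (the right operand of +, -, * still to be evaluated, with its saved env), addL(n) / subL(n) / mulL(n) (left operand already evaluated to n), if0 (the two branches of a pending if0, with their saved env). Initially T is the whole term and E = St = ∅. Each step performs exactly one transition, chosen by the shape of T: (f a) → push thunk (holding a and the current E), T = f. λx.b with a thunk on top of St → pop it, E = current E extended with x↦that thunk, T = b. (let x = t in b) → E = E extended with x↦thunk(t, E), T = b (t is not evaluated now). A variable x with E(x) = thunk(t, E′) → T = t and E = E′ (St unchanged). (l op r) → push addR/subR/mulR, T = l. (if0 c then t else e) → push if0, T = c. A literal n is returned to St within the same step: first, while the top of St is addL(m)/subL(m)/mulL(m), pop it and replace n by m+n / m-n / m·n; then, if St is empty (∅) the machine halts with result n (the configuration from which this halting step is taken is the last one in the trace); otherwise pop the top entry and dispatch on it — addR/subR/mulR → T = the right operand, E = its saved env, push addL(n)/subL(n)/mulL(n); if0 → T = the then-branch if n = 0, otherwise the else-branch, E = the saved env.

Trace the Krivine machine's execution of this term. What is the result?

step 0: [T=(6 - ((λy. ((λw. -3) -3)) 7)) | E=∅ | St=∅]
step 1: [T=6 | E=∅ | St=[subR]]
step 2: [T=((λy. ((λw. -3) -3)) 7) | E=∅ | St=[subL(6)]]
step 3: [T=(λy. ((λw. -3) -3)) | E=∅ | St=[thunk :: subL(6)]]
step 4: [T=((λw. -3) -3) | E={y↦thunk(7, ∅)} | St=[subL(6)]]
step 5: [T=(λw. -3) | E={y↦thunk(7, ∅)} | St=[thunk :: subL(6)]]
step 6: [T=-3 | E={w↦thunk(-3, {y↦thunk(7, ∅)}), y↦thunk(7, ∅)} | St=[subL(6)]]
→ final value 9

Answer: 9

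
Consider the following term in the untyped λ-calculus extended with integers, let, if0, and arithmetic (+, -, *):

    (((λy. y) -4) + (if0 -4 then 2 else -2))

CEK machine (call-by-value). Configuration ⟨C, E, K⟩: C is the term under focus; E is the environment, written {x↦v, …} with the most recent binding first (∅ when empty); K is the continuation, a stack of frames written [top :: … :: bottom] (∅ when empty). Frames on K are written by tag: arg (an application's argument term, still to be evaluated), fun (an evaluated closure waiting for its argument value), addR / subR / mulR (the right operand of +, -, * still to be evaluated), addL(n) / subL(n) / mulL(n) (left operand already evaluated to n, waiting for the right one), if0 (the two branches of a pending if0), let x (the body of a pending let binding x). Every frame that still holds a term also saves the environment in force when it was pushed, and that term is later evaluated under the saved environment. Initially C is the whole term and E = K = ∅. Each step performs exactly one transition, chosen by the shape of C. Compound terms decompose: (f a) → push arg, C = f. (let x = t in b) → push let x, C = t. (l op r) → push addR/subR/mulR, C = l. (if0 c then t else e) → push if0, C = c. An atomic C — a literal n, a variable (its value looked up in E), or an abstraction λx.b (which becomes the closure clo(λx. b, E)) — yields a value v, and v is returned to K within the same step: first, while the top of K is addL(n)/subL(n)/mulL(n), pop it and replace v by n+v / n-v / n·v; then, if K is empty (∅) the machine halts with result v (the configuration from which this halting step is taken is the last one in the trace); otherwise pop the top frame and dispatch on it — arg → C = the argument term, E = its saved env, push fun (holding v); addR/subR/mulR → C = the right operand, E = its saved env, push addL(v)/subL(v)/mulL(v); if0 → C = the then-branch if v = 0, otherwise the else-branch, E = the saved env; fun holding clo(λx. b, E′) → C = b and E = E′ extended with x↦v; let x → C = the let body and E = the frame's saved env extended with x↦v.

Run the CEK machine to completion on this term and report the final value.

Answer: -6

Execution trace:
0. <C=(((λy. y) -4) + (if0 -4 then 2 else -2)), E=∅, K=∅>
1. <C=((λy. y) -4), E=∅, K=[addR]>
2. <C=(λy. y), E=∅, K=[arg :: addR]>
3. <C=-4, E=∅, K=[fun :: addR]>
4. <C=y, E={y↦-4}, K=[addR]>
5. <C=(if0 -4 then 2 else -2), E=∅, K=[addL(-4)]>
6. <C=-4, E=∅, K=[if0 :: addL(-4)]>
7. <C=-2, E=∅, K=[addL(-4)]>
→ final value -6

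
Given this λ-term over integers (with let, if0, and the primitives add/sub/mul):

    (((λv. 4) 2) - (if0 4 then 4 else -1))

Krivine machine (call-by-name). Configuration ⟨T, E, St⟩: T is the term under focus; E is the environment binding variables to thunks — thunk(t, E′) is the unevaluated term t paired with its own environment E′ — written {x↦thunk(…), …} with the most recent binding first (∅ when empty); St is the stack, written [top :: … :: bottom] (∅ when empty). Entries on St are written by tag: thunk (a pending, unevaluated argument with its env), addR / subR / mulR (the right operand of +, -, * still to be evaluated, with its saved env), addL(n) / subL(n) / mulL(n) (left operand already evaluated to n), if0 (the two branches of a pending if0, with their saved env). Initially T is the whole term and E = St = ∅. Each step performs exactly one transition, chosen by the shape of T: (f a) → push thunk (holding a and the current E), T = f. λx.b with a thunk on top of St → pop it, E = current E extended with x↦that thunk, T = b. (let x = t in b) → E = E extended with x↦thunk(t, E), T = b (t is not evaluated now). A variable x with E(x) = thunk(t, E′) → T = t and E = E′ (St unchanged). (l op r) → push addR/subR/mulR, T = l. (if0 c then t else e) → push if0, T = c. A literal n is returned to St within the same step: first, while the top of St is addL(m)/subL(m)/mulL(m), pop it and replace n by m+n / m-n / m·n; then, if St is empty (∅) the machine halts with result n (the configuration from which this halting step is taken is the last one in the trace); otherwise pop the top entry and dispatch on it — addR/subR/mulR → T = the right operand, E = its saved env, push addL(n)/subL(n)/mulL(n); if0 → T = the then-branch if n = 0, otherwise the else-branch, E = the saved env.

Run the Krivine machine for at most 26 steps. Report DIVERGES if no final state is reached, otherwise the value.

0. ⟨T=(((λv. 4) 2) - (if0 4 then 4 else -1)); E=∅; St=∅⟩
1. ⟨T=((λv. 4) 2); E=∅; St=[subR]⟩
2. ⟨T=(λv. 4); E=∅; St=[thunk :: subR]⟩
3. ⟨T=4; E={v↦thunk(2, ∅)}; St=[subR]⟩
4. ⟨T=(if0 4 then 4 else -1); E=∅; St=[subL(4)]⟩
5. ⟨T=4; E=∅; St=[if0 :: subL(4)]⟩
6. ⟨T=-1; E=∅; St=[subL(4)]⟩
→ final value 5

Answer: 5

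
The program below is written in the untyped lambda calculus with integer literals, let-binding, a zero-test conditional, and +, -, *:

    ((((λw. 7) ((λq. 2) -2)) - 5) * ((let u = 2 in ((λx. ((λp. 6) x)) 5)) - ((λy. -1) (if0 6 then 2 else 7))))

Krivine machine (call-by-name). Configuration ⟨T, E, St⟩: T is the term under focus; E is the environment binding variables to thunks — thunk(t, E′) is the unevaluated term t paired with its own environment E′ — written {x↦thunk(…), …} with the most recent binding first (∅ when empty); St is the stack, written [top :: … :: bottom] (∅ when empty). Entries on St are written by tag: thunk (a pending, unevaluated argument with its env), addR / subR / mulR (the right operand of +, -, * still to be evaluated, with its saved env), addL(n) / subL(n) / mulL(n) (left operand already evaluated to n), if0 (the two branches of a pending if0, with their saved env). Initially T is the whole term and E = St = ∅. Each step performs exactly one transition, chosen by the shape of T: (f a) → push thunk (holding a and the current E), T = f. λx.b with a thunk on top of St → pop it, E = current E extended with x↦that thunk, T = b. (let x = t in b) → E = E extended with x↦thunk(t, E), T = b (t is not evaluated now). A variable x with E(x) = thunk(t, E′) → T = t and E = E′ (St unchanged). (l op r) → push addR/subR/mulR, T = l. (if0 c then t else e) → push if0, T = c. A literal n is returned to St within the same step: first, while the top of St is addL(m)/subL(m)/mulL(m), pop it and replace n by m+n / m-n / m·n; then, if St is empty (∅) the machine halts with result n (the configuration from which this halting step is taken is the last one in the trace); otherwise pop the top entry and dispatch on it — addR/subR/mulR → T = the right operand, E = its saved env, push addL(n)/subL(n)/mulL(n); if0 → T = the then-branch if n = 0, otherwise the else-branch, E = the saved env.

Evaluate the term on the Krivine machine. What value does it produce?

0. [T=((((λw. 7) ((λq. 2) -2)) - 5) * ((let u = 2 in ((λx. ((λp. 6) x)) 5)) - ((λy. -1) (if0 6 then 2 else 7)))) | E=∅ | St=∅]
1. [T=(((λw. 7) ((λq. 2) -2)) - 5) | E=∅ | St=[mulR]]
2. [T=((λw. 7) ((λq. 2) -2)) | E=∅ | St=[subR :: mulR]]
3. [T=(λw. 7) | E=∅ | St=[thunk :: subR :: mulR]]
4. [T=7 | E={w↦thunk(((λq. 2) -2), ∅)} | St=[subR :: mulR]]
5. [T=5 | E=∅ | St=[subL(7) :: mulR]]
6. [T=((let u = 2 in ((λx. ((λp. 6) x)) 5)) - ((λy. -1) (if0 6 then 2 else 7))) | E=∅ | St=[mulL(2)]]
7. [T=(let u = 2 in ((λx. ((λp. 6) x)) 5)) | E=∅ | St=[subR :: mulL(2)]]
8. [T=((λx. ((λp. 6) x)) 5) | E={u↦thunk(2, ∅)} | St=[subR :: mulL(2)]]
9. [T=(λx. ((λp. 6) x)) | E={u↦thunk(2, ∅)} | St=[thunk :: subR :: mulL(2)]]
10. [T=((λp. 6) x) | E={x↦thunk(5, {u↦thunk(2, ∅)}), u↦thunk(2, ∅)} | St=[subR :: mulL(2)]]
11. [T=(λp. 6) | E={x↦thunk(5, {u↦thunk(2, ∅)}), u↦thunk(2, ∅)} | St=[thunk :: subR :: mulL(2)]]
12. [T=6 | E={p↦thunk(x, {x↦thunk(5, {u↦thunk(2, ∅)}), u↦thunk(2, ∅)}), x↦thunk(5, {u↦thunk(2, ∅)}), u↦thunk(2, ∅)} | St=[subR :: mulL(2)]]
13. [T=((λy. -1) (if0 6 then 2 else 7)) | E=∅ | St=[subL(6) :: mulL(2)]]
14. [T=(λy. -1) | E=∅ | St=[thunk :: subL(6) :: mulL(2)]]
15. [T=-1 | E={y↦thunk((if0 6 then 2 else 7), ∅)} | St=[subL(6) :: mulL(2)]]
→ final value 14

Answer: 14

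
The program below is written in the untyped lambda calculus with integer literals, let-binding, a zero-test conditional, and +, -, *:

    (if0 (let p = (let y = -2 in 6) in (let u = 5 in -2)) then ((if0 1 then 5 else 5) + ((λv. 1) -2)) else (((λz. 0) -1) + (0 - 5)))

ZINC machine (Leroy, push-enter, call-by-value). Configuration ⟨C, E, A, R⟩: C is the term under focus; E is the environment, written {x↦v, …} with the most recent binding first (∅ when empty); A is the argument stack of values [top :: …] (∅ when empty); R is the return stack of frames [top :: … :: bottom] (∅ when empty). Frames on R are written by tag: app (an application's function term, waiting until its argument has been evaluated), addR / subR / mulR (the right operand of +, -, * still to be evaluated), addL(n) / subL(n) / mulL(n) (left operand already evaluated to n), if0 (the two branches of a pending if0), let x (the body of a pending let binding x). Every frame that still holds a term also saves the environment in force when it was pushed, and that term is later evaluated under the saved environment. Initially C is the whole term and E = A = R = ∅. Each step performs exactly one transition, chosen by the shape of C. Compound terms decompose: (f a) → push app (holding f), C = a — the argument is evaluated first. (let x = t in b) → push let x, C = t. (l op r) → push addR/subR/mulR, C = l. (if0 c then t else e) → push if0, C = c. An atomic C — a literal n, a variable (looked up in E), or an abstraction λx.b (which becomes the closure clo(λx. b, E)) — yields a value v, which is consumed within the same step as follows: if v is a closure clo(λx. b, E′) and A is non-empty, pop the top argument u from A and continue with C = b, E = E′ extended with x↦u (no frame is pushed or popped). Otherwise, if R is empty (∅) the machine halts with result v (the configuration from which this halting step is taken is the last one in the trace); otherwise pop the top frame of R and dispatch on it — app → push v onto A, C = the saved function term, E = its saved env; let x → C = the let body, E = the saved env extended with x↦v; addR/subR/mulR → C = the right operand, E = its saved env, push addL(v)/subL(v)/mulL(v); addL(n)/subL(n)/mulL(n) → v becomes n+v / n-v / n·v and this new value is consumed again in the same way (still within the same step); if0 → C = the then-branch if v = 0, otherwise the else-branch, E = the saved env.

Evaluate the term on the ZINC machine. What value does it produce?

t=0: [C=(if0 (let p = (let y = -2 in 6) in (let u = 5 in -2)) then ((if0 1 then 5 else 5) + ((λv. 1) -2)) else (((λz. 0) -1) + (0 - 5))) | E=∅ | A=∅ | R=∅]
t=1: [C=(let p = (let y = -2 in 6) in (let u = 5 in -2)) | E=∅ | A=∅ | R=[if0]]
t=2: [C=(let y = -2 in 6) | E=∅ | A=∅ | R=[let p :: if0]]
t=3: [C=-2 | E=∅ | A=∅ | R=[let y :: let p :: if0]]
t=4: [C=6 | E={y↦-2} | A=∅ | R=[let p :: if0]]
t=5: [C=(let u = 5 in -2) | E={p↦6} | A=∅ | R=[if0]]
t=6: [C=5 | E={p↦6} | A=∅ | R=[let u :: if0]]
t=7: [C=-2 | E={u↦5, p↦6} | A=∅ | R=[if0]]
t=8: [C=(((λz. 0) -1) + (0 - 5)) | E=∅ | A=∅ | R=∅]
t=9: [C=((λz. 0) -1) | E=∅ | A=∅ | R=[addR]]
t=10: [C=-1 | E=∅ | A=∅ | R=[app :: addR]]
t=11: [C=(λz. 0) | E=∅ | A=[-1] | R=[addR]]
t=12: [C=0 | E={z↦-1} | A=∅ | R=[addR]]
t=13: [C=(0 - 5) | E=∅ | A=∅ | R=[addL(0)]]
t=14: [C=0 | E=∅ | A=∅ | R=[subR :: addL(0)]]
t=15: [C=5 | E=∅ | A=∅ | R=[subL(0) :: addL(0)]]
→ final value -5

Answer: -5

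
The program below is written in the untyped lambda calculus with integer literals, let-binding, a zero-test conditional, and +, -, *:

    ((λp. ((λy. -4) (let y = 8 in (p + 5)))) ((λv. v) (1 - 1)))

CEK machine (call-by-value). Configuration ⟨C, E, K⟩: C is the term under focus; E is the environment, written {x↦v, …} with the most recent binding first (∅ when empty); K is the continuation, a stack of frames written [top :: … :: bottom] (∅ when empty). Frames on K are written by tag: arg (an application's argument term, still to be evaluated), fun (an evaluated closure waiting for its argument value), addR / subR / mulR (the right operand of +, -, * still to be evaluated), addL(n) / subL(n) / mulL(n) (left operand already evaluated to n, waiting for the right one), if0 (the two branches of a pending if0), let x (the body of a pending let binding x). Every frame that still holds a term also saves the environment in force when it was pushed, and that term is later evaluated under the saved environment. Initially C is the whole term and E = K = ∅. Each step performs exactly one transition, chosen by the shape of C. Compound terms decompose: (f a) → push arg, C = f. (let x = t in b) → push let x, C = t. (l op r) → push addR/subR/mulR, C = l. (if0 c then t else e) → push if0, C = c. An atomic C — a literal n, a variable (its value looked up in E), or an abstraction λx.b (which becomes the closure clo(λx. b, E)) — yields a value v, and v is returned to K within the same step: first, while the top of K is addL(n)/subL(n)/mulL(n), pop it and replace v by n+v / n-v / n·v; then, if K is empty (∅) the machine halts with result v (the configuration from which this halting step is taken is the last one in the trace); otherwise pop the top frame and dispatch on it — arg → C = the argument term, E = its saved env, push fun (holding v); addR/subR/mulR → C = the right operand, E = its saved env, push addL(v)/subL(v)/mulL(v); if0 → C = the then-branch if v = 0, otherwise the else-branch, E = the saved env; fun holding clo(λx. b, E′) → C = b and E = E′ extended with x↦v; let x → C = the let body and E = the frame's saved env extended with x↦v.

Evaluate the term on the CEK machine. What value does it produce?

Answer: -4

Machine steps:
0. ⟨C=((λp. ((λy. -4) (let y = 8 in (p + 5)))) ((λv. v) (1 - 1))); E=∅; K=∅⟩
1. ⟨C=(λp. ((λy. -4) (let y = 8 in (p + 5)))); E=∅; K=[arg]⟩
2. ⟨C=((λv. v) (1 - 1)); E=∅; K=[fun]⟩
3. ⟨C=(λv. v); E=∅; K=[arg :: fun]⟩
4. ⟨C=(1 - 1); E=∅; K=[fun :: fun]⟩
5. ⟨C=1; E=∅; K=[subR :: fun :: fun]⟩
6. ⟨C=1; E=∅; K=[subL(1) :: fun :: fun]⟩
7. ⟨C=v; E={v↦0}; K=[fun]⟩
8. ⟨C=((λy. -4) (let y = 8 in (p + 5))); E={p↦0}; K=∅⟩
9. ⟨C=(λy. -4); E={p↦0}; K=[arg]⟩
10. ⟨C=(let y = 8 in (p + 5)); E={p↦0}; K=[fun]⟩
11. ⟨C=8; E={p↦0}; K=[let y :: fun]⟩
12. ⟨C=(p + 5); E={y↦8, p↦0}; K=[fun]⟩
13. ⟨C=p; E={y↦8, p↦0}; K=[addR :: fun]⟩
14. ⟨C=5; E={y↦8, p↦0}; K=[addL(0) :: fun]⟩
15. ⟨C=-4; E={y↦5, p↦0}; K=∅⟩
→ final value -4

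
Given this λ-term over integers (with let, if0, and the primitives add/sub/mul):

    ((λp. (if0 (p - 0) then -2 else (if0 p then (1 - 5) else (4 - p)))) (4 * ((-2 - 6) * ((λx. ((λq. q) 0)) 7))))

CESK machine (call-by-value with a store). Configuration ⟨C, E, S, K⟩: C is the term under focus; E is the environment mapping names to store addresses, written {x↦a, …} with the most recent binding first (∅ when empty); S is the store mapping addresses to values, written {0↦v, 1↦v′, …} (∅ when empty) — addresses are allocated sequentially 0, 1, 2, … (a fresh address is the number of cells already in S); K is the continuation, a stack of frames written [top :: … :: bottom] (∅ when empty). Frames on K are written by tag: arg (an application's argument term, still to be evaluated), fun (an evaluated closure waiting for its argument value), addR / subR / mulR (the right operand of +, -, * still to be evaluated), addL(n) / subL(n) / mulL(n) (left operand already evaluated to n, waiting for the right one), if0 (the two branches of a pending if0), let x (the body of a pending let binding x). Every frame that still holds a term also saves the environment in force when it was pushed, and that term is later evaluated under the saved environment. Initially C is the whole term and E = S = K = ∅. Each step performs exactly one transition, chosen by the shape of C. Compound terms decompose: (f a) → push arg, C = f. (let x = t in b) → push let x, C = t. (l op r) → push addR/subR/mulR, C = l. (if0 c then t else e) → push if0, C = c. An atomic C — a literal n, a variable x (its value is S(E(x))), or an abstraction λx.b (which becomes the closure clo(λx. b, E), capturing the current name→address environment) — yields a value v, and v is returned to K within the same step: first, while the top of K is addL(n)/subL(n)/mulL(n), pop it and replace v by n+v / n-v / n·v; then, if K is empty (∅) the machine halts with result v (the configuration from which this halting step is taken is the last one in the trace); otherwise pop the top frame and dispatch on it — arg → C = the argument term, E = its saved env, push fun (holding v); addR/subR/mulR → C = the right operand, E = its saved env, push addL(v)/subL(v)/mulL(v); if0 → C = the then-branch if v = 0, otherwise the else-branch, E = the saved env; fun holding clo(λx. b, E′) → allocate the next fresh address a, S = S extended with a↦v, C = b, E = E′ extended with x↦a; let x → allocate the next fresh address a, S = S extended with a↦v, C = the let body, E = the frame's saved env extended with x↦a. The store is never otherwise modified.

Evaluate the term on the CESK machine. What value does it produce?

t=0: <C=((λp. (if0 (p - 0) then -2 else (if0 p then (1 - 5) else (4 - p)))) (4 * ((-2 - 6) * ((λx. ((λq. q) 0)) 7)))), E=∅, S=∅, K=∅>
t=1: <C=(λp. (if0 (p - 0) then -2 else (if0 p then (1 - 5) else (4 - p)))), E=∅, S=∅, K=[arg]>
t=2: <C=(4 * ((-2 - 6) * ((λx. ((λq. q) 0)) 7))), E=∅, S=∅, K=[fun]>
t=3: <C=4, E=∅, S=∅, K=[mulR :: fun]>
t=4: <C=((-2 - 6) * ((λx. ((λq. q) 0)) 7)), E=∅, S=∅, K=[mulL(4) :: fun]>
t=5: <C=(-2 - 6), E=∅, S=∅, K=[mulR :: mulL(4) :: fun]>
t=6: <C=-2, E=∅, S=∅, K=[subR :: mulR :: mulL(4) :: fun]>
t=7: <C=6, E=∅, S=∅, K=[subL(-2) :: mulR :: mulL(4) :: fun]>
t=8: <C=((λx. ((λq. q) 0)) 7), E=∅, S=∅, K=[mulL(-8) :: mulL(4) :: fun]>
t=9: <C=(λx. ((λq. q) 0)), E=∅, S=∅, K=[arg :: mulL(-8) :: mulL(4) :: fun]>
t=10: <C=7, E=∅, S=∅, K=[fun :: mulL(-8) :: mulL(4) :: fun]>
t=11: <C=((λq. q) 0), E={x↦0}, S={0↦7}, K=[mulL(-8) :: mulL(4) :: fun]>
t=12: <C=(λq. q), E={x↦0}, S={0↦7}, K=[arg :: mulL(-8) :: mulL(4) :: fun]>
t=13: <C=0, E={x↦0}, S={0↦7}, K=[fun :: mulL(-8) :: mulL(4) :: fun]>
t=14: <C=q, E={q↦1, x↦0}, S={0↦7, 1↦0}, K=[mulL(-8) :: mulL(4) :: fun]>
t=15: <C=(if0 (p - 0) then -2 else (if0 p then (1 - 5) else (4 - p))), E={p↦2}, S={0↦7, 1↦0, 2↦0}, K=∅>
t=16: <C=(p - 0), E={p↦2}, S={0↦7, 1↦0, 2↦0}, K=[if0]>
t=17: <C=p, E={p↦2}, S={0↦7, 1↦0, 2↦0}, K=[subR :: if0]>
t=18: <C=0, E={p↦2}, S={0↦7, 1↦0, 2↦0}, K=[subL(0) :: if0]>
t=19: <C=-2, E={p↦2}, S={0↦7, 1↦0, 2↦0}, K=∅>
→ final value -2

Answer: -2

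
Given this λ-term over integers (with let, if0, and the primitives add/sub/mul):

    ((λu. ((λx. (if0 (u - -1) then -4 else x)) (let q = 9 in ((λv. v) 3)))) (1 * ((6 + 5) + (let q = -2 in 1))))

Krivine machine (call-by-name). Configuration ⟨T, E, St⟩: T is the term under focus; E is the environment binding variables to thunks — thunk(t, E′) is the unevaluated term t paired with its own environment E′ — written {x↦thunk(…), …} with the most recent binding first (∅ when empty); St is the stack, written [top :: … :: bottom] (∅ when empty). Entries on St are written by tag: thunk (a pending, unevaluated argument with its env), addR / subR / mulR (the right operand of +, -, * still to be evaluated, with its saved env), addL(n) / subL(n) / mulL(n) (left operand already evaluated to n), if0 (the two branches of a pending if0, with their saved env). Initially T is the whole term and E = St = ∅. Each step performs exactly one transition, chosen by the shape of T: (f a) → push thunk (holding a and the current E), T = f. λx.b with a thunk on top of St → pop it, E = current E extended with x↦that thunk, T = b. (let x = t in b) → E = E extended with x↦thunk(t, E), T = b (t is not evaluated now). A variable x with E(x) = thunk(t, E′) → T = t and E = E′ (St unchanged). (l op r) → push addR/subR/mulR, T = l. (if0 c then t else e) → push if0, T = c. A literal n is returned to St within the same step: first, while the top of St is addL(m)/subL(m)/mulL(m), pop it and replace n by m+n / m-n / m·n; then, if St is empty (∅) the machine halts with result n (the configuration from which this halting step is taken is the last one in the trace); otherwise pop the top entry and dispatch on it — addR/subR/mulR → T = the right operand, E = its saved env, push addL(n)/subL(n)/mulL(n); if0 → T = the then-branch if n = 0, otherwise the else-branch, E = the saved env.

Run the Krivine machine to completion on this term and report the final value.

Answer: 3

Machine steps:
step 0: <T=((λu. ((λx. (if0 (u - -1) then -4 else x)) (let q = 9 in ((λv. v) 3)))) (1 * ((6 + 5) + (let q = -2 in 1)))), E=∅, St=∅>
step 1: <T=(λu. ((λx. (if0 (u - -1) then -4 else x)) (let q = 9 in ((λv. v) 3)))), E=∅, St=[thunk]>
step 2: <T=((λx. (if0 (u - -1) then -4 else x)) (let q = 9 in ((λv. v) 3))), E={u↦thunk((1 * ((6 + 5) + (let q = -2 in 1))), ∅)}, St=∅>
step 3: <T=(λx. (if0 (u - -1) then -4 else x)), E={u↦thunk((1 * ((6 + 5) + (let q = -2 in 1))), ∅)}, St=[thunk]>
step 4: <T=(if0 (u - -1) then -4 else x), E={x↦thunk((let q = 9 in ((λv. v) 3)), {u↦thunk((1 * ((6 + 5) + (let q = -2 in 1))), ∅)}), u↦thunk((1 * ((6 + 5) + (let q = -2 in 1))), ∅)}, St=∅>
step 5: <T=(u - -1), E={x↦thunk((let q = 9 in ((λv. v) 3)), {u↦thunk((1 * ((6 + 5) + (let q = -2 in 1))), ∅)}), u↦thunk((1 * ((6 + 5) + (let q = -2 in 1))), ∅)}, St=[if0]>
step 6: <T=u, E={x↦thunk((let q = 9 in ((λv. v) 3)), {u↦thunk((1 * ((6 + 5) + (let q = -2 in 1))), ∅)}), u↦thunk((1 * ((6 + 5) + (let q = -2 in 1))), ∅)}, St=[subR :: if0]>
step 7: <T=(1 * ((6 + 5) + (let q = -2 in 1))), E=∅, St=[subR :: if0]>
step 8: <T=1, E=∅, St=[mulR :: subR :: if0]>
step 9: <T=((6 + 5) + (let q = -2 in 1)), E=∅, St=[mulL(1) :: subR :: if0]>
step 10: <T=(6 + 5), E=∅, St=[addR :: mulL(1) :: subR :: if0]>
step 11: <T=6, E=∅, St=[addR :: addR :: mulL(1) :: subR :: if0]>
step 12: <T=5, E=∅, St=[addL(6) :: addR :: mulL(1) :: subR :: if0]>
step 13: <T=(let q = -2 in 1), E=∅, St=[addL(11) :: mulL(1) :: subR :: if0]>
step 14: <T=1, E={q↦thunk(-2, ∅)}, St=[addL(11) :: mulL(1) :: subR :: if0]>
step 15: <T=-1, E={x↦thunk((let q = 9 in ((λv. v) 3)), {u↦thunk((1 * ((6 + 5) + (let q = -2 in 1))), ∅)}), u↦thunk((1 * ((6 + 5) + (let q = -2 in 1))), ∅)}, St=[subL(12) :: if0]>
step 16: <T=x, E={x↦thunk((let q = 9 in ((λv. v) 3)), {u↦thunk((1 * ((6 + 5) + (let q = -2 in 1))), ∅)}), u↦thunk((1 * ((6 + 5) + (let q = -2 in 1))), ∅)}, St=∅>
step 17: <T=(let q = 9 in ((λv. v) 3)), E={u↦thunk((1 * ((6 + 5) + (let q = -2 in 1))), ∅)}, St=∅>
step 18: <T=((λv. v) 3), E={q↦thunk(9, {u↦thunk((1 * ((6 + 5) + (let q = -2 in 1))), ∅)}), u↦thunk((1 * ((6 + 5) + (let q = -2 in 1))), ∅)}, St=∅>
step 19: <T=(λv. v), E={q↦thunk(9, {u↦thunk((1 * ((6 + 5) + (let q = -2 in 1))), ∅)}), u↦thunk((1 * ((6 + 5) + (let q = -2 in 1))), ∅)}, St=[thunk]>
step 20: <T=v, E={v↦thunk(3, {q↦thunk(9, {u↦thunk((1 * ((6 + 5) + (let q = -2 in 1))), ∅)}), u↦thunk((1 * ((6 + 5) + (let q = -2 in 1))), ∅)}), q↦thunk(9, {u↦thunk((1 * ((6 + 5) + (let q = -2 in 1))), ∅)}), u↦thunk((1 * ((6 + 5) + (let q = -2 in 1))), ∅)}, St=∅>
step 21: <T=3, E={q↦thunk(9, {u↦thunk((1 * ((6 + 5) + (let q = -2 in 1))), ∅)}), u↦thunk((1 * ((6 + 5) + (let q = -2 in 1))), ∅)}, St=∅>
→ final value 3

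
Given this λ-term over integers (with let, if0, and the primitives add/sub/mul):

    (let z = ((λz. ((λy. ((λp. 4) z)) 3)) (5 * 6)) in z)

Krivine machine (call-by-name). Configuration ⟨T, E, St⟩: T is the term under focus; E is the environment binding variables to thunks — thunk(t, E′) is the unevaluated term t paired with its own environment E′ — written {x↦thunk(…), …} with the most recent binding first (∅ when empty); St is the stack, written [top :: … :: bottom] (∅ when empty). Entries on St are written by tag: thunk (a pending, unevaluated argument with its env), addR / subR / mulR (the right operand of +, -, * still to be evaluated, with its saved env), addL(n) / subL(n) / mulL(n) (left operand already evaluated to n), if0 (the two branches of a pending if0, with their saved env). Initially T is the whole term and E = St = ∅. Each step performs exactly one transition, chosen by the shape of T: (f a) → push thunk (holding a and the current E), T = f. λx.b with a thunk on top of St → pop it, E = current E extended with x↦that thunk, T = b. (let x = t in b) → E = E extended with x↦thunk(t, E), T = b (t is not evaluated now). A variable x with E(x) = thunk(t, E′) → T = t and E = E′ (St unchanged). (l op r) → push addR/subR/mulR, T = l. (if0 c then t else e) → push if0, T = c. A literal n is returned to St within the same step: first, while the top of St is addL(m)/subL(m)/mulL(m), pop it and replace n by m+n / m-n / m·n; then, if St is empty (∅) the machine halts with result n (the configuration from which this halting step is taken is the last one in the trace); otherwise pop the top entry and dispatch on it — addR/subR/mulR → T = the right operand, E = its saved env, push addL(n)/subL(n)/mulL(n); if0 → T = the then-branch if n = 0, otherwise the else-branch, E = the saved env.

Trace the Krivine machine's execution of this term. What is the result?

Answer: 4

Execution trace:
0. <T=(let z = ((λz. ((λy. ((λp. 4) z)) 3)) (5 * 6)) in z), E=∅, St=∅>
1. <T=z, E={z↦thunk(((λz. ((λy. ((λp. 4) z)) 3)) (5 * 6)), ∅)}, St=∅>
2. <T=((λz. ((λy. ((λp. 4) z)) 3)) (5 * 6)), E=∅, St=∅>
3. <T=(λz. ((λy. ((λp. 4) z)) 3)), E=∅, St=[thunk]>
4. <T=((λy. ((λp. 4) z)) 3), E={z↦thunk((5 * 6), ∅)}, St=∅>
5. <T=(λy. ((λp. 4) z)), E={z↦thunk((5 * 6), ∅)}, St=[thunk]>
6. <T=((λp. 4) z), E={y↦thunk(3, {z↦thunk((5 * 6), ∅)}), z↦thunk((5 * 6), ∅)}, St=∅>
7. <T=(λp. 4), E={y↦thunk(3, {z↦thunk((5 * 6), ∅)}), z↦thunk((5 * 6), ∅)}, St=[thunk]>
8. <T=4, E={p↦thunk(z, {y↦thunk(3, {z↦thunk((5 * 6), ∅)}), z↦thunk((5 * 6), ∅)}), y↦thunk(3, {z↦thunk((5 * 6), ∅)}), z↦thunk((5 * 6), ∅)}, St=∅>
→ final value 4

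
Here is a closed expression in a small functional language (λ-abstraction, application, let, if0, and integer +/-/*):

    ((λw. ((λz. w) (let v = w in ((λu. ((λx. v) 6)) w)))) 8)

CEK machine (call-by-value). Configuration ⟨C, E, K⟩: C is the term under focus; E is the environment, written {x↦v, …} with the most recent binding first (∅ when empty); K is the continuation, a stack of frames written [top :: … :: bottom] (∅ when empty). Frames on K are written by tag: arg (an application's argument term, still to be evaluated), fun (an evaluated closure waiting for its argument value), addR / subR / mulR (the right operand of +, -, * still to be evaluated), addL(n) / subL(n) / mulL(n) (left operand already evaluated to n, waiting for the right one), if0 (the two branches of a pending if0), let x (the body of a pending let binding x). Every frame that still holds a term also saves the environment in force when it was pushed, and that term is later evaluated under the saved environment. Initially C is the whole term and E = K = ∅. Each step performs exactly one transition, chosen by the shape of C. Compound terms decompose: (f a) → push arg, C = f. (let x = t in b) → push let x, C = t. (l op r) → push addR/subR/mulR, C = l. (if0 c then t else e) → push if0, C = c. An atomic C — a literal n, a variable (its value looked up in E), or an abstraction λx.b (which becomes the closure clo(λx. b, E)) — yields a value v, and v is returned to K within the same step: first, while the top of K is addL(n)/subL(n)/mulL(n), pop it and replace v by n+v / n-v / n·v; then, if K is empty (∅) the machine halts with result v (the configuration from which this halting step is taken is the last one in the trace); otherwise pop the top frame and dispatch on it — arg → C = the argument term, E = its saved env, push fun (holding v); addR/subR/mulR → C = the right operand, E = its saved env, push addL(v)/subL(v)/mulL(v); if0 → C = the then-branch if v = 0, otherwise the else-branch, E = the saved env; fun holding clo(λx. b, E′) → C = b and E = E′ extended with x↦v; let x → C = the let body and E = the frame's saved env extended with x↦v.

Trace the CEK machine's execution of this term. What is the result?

Answer: 8

Derivation:
[0] <C=((λw. ((λz. w) (let v = w in ((λu. ((λx. v) 6)) w)))) 8), E=∅, K=∅>
[1] <C=(λw. ((λz. w) (let v = w in ((λu. ((λx. v) 6)) w)))), E=∅, K=[arg]>
[2] <C=8, E=∅, K=[fun]>
[3] <C=((λz. w) (let v = w in ((λu. ((λx. v) 6)) w))), E={w↦8}, K=∅>
[4] <C=(λz. w), E={w↦8}, K=[arg]>
[5] <C=(let v = w in ((λu. ((λx. v) 6)) w)), E={w↦8}, K=[fun]>
[6] <C=w, E={w↦8}, K=[let v :: fun]>
[7] <C=((λu. ((λx. v) 6)) w), E={v↦8, w↦8}, K=[fun]>
[8] <C=(λu. ((λx. v) 6)), E={v↦8, w↦8}, K=[arg :: fun]>
[9] <C=w, E={v↦8, w↦8}, K=[fun :: fun]>
[10] <C=((λx. v) 6), E={u↦8, v↦8, w↦8}, K=[fun]>
[11] <C=(λx. v), E={u↦8, v↦8, w↦8}, K=[arg :: fun]>
[12] <C=6, E={u↦8, v↦8, w↦8}, K=[fun :: fun]>
[13] <C=v, E={x↦6, u↦8, v↦8, w↦8}, K=[fun]>
[14] <C=w, E={z↦8, w↦8}, K=∅>
→ final value 8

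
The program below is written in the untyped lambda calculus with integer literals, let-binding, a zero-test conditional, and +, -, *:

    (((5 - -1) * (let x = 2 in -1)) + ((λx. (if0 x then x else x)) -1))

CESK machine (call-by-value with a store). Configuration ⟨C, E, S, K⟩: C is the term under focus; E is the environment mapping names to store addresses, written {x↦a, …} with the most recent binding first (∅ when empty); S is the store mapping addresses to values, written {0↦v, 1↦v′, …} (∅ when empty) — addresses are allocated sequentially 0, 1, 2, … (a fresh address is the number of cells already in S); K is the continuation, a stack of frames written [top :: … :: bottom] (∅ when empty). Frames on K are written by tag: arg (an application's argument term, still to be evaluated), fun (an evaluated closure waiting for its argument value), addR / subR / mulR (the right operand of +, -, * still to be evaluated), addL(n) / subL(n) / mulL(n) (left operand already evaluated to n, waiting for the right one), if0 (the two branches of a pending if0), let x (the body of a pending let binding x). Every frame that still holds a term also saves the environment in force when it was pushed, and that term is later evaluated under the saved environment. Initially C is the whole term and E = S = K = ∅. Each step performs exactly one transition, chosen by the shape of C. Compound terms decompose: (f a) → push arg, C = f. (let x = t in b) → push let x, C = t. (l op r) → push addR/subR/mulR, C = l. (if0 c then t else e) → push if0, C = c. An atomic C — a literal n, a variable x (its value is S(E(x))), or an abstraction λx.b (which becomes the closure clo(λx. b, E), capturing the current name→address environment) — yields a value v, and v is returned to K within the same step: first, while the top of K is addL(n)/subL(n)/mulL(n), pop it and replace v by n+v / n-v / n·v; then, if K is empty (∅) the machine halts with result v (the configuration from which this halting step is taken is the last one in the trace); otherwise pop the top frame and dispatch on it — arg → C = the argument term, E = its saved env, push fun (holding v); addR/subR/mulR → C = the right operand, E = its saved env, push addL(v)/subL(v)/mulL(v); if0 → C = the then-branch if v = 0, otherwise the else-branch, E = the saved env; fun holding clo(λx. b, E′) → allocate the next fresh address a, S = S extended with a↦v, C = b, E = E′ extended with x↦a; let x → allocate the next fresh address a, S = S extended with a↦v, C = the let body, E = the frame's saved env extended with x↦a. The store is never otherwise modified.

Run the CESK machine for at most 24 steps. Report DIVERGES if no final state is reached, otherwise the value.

step 0: [C=(((5 - -1) * (let x = 2 in -1)) + ((λx. (if0 x then x else x)) -1)) | E=∅ | S=∅ | K=∅]
step 1: [C=((5 - -1) * (let x = 2 in -1)) | E=∅ | S=∅ | K=[addR]]
step 2: [C=(5 - -1) | E=∅ | S=∅ | K=[mulR :: addR]]
step 3: [C=5 | E=∅ | S=∅ | K=[subR :: mulR :: addR]]
step 4: [C=-1 | E=∅ | S=∅ | K=[subL(5) :: mulR :: addR]]
step 5: [C=(let x = 2 in -1) | E=∅ | S=∅ | K=[mulL(6) :: addR]]
step 6: [C=2 | E=∅ | S=∅ | K=[let x :: mulL(6) :: addR]]
step 7: [C=-1 | E={x↦0} | S={0↦2} | K=[mulL(6) :: addR]]
step 8: [C=((λx. (if0 x then x else x)) -1) | E=∅ | S={0↦2} | K=[addL(-6)]]
step 9: [C=(λx. (if0 x then x else x)) | E=∅ | S={0↦2} | K=[arg :: addL(-6)]]
step 10: [C=-1 | E=∅ | S={0↦2} | K=[fun :: addL(-6)]]
step 11: [C=(if0 x then x else x) | E={x↦1} | S={0↦2, 1↦-1} | K=[addL(-6)]]
step 12: [C=x | E={x↦1} | S={0↦2, 1↦-1} | K=[if0 :: addL(-6)]]
step 13: [C=x | E={x↦1} | S={0↦2, 1↦-1} | K=[addL(-6)]]
→ final value -7

Answer: -7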